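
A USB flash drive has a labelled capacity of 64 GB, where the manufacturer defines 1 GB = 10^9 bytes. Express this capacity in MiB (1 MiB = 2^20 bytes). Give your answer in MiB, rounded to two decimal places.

61,035.16 MiB

64 GB = 64 × 10^9 bytes = 64,000,000,000 bytes
1 MiB = 2^20 bytes = 1,048,576 bytes
64,000,000,000 / 1,048,576 = 61,035.16 MiB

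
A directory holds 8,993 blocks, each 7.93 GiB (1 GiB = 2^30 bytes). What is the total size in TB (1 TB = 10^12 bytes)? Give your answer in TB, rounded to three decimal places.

76.573 TB

Total = 8,993 × 7.93 GiB = 71314.49 GiB
= 71314.49 × 1,073,741,824 bytes = 76,573,350,570,229.76 bytes
1 TB = 1,000,000,000,000 bytes
76,573,350,570,229.76 / 1,000,000,000,000 = 76.573 TB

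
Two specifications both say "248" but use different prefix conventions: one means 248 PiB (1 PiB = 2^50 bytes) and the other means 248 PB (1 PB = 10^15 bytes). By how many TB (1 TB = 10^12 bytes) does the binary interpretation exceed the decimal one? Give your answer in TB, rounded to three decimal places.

31,223.177 TB

248 PiB = 248 × 1,125,899,906,842,624 = 279,223,176,896,970,752 bytes
248 PB = 248 × 1,000,000,000,000,000 = 248,000,000,000,000,000 bytes
difference = 31,223,176,896,970,752 bytes
31,223,176,896,970,752 / 1,000,000,000,000 = 31,223.177 TB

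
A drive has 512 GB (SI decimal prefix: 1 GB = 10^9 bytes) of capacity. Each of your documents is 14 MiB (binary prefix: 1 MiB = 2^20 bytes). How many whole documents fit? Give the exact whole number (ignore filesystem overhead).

Capacity: 512 GB = 512,000,000,000 bytes
Per item: 14 MiB = 14,680,064 bytes
⌊512,000,000,000 / 14,680,064⌋ = 34,877

34,877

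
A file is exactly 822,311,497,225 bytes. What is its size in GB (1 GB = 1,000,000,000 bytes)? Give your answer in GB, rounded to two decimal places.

822.31 GB

822,311,497,225 bytes given.
1 GB = 1,000,000,000 bytes
822,311,497,225 / 1,000,000,000 = 822.31 GB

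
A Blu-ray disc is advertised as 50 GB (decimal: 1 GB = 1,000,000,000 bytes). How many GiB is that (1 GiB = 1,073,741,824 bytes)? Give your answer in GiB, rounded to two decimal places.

50 GB = 50 × 10^9 bytes = 50,000,000,000 bytes
1 GiB = 2^30 bytes = 1,073,741,824 bytes
50,000,000,000 / 1,073,741,824 = 46.57 GiB

46.57 GiB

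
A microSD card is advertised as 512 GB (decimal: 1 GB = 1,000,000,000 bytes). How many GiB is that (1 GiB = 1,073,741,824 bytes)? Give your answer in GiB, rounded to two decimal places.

476.84 GiB

512 GB × 1,000,000,000 bytes/GB = 512,000,000,000 bytes
1 GiB = 2^30 bytes = 1,073,741,824 bytes
512,000,000,000 / 1,073,741,824 = 476.84 GiB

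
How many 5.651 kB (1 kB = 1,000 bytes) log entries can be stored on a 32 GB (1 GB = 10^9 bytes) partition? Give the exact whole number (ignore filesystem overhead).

5,662,714

Capacity: 32 GB = 32,000,000,000 bytes
Per item: 5.651 kB = 5,651 bytes
⌊32,000,000,000 / 5,651⌋ = 5,662,714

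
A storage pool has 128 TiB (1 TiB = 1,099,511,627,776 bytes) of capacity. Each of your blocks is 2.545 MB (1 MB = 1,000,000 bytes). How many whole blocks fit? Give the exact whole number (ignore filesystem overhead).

55,299,602

Capacity: 128 TiB = 140,737,488,355,328 bytes
Per item: 2.545 MB = 2,545,000 bytes
⌊140,737,488,355,328 / 2,545,000⌋ = 55,299,602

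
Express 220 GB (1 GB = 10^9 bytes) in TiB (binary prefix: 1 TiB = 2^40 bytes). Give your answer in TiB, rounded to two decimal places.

0.20 TiB

220 GB × 1,000,000,000 bytes/GB = 220,000,000,000 bytes
1 TiB = 1,099,511,627,776 bytes
220,000,000,000 / 1,099,511,627,776 = 0.20 TiB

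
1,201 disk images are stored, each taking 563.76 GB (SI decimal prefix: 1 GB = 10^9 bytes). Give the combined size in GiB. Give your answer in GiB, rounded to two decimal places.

Total = 1,201 × 563.76 GB = 677075.76 GB
= 677075.76 × 1,000,000,000 bytes = 677,075,760,000,000 bytes
1 GiB = 1,073,741,824 bytes
677,075,760,000,000 / 1,073,741,824 = 630,575.94 GiB

630,575.94 GiB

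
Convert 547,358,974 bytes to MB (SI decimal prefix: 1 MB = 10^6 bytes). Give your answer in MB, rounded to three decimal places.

547,358,974 bytes given.
1 MB = 10^6 bytes = 1,000,000 bytes
547,358,974 / 1,000,000 = 547.359 MB

547.359 MB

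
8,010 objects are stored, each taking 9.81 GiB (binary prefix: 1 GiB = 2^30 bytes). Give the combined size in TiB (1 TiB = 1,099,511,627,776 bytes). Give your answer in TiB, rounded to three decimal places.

Total = 8,010 × 9.81 GiB = 78578.1 GiB
= 78578.1 × 1,073,741,824 bytes = 84,372,592,420,454.4 bytes
1 TiB = 1,099,511,627,776 bytes
84,372,592,420,454.4 / 1,099,511,627,776 = 76.736 TiB

76.736 TiB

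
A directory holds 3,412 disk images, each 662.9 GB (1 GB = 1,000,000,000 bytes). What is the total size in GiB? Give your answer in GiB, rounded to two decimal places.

Total = 3,412 × 662.9 GB = 2261814.8 GB
= 2261814.8 × 1,000,000,000 bytes = 2,261,814,800,000,000 bytes
1 GiB = 1,073,741,824 bytes
2,261,814,800,000,000 / 1,073,741,824 = 2,106,479.18 GiB

2,106,479.18 GiB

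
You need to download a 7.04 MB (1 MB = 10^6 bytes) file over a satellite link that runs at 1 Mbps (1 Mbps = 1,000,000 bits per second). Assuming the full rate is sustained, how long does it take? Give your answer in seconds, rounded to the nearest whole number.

7.04 MB = 7,040,000 bytes = 56,320,000 bits
1 Mbps = 1,000,000 bits/s
time = 56,320,000 / 1,000,000 = 56 s

56 seconds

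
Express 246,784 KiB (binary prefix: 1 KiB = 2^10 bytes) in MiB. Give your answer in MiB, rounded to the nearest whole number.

246,784 KiB × 1,024 bytes/KiB = 252,706,816 bytes
1 MiB = 2^20 bytes = 1,048,576 bytes
252,706,816 / 1,048,576 = 241 MiB

241 MiB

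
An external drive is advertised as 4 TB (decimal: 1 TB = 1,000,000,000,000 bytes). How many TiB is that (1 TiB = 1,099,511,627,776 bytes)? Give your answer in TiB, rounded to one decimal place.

4 TB = 4 × 10^12 bytes = 4,000,000,000,000 bytes
1 TiB = 2^40 bytes = 1,099,511,627,776 bytes
4,000,000,000,000 / 1,099,511,627,776 = 3.6 TiB

3.6 TiB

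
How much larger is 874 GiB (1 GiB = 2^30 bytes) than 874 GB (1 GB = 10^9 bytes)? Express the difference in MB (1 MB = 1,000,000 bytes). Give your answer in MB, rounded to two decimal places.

64,450.35 MB

874 GiB = 874 × 1,073,741,824 = 938,450,354,176 bytes
874 GB = 874 × 1,000,000,000 = 874,000,000,000 bytes
difference = 64,450,354,176 bytes
64,450,354,176 / 1,000,000 = 64,450.35 MB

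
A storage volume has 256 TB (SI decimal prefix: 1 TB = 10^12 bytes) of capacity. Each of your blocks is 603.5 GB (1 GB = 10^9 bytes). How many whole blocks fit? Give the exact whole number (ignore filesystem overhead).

424

Capacity: 256 TB = 256,000,000,000,000 bytes
Per item: 603.5 GB = 603,500,000,000 bytes
⌊256,000,000,000,000 / 603,500,000,000⌋ = 424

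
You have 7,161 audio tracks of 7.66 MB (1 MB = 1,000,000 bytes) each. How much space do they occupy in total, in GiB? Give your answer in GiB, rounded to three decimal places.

51.086 GiB

Total = 7,161 × 7.66 MB = 54853.26 MB
= 54853.26 × 1,000,000 bytes = 54,853,260,000 bytes
1 GiB = 1,073,741,824 bytes
54,853,260,000 / 1,073,741,824 = 51.086 GiB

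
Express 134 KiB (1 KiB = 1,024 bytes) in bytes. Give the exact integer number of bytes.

137,216 bytes

134 × 1,024 = 137,216 bytes  (1 KiB = 2^10 bytes)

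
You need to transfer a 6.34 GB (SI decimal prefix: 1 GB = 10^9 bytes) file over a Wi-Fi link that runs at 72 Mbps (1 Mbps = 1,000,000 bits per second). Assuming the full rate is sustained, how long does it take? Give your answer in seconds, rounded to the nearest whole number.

704 seconds

6.34 GB = 6,340,000,000 bytes = 50,720,000,000 bits
72 Mbps = 72,000,000 bits/s
time = 50,720,000,000 / 72,000,000 = 704 s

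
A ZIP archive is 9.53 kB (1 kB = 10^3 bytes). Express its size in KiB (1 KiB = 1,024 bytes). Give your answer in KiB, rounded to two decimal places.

9.53 kB × 1,000 bytes/kB = 9,530 bytes
1 KiB = 2^10 bytes = 1,024 bytes
9,530 / 1,024 = 9.31 KiB

9.31 KiB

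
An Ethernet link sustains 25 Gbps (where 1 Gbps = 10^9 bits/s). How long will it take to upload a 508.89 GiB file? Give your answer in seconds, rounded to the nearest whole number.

175 seconds

508.89 GiB = 546,416,476,815.36 bytes = 4,371,331,814,522.88 bits
25 Gbps = 25,000,000,000 bits/s
time = 4,371,331,814,522.88 / 25,000,000,000 = 175 s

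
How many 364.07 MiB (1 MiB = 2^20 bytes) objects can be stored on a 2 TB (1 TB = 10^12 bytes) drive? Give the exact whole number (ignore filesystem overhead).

5,238

Capacity: 2 TB = 2,000,000,000,000 bytes
Per item: 364.07 MiB = 381,755,064.32 bytes
⌊2,000,000,000,000 / 381,755,064.32⌋ = 5,238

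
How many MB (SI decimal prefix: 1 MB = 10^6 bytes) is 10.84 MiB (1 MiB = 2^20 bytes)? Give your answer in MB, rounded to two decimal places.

11.37 MB

10.84 MiB = 10.84 × 2^20 bytes = 11,366,563.84 bytes
1 MB = 10^6 bytes = 1,000,000 bytes
11,366,563.84 / 1,000,000 = 11.37 MB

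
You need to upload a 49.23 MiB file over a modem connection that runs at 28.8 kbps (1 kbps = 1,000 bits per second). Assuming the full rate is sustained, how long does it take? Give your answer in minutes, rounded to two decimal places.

238.99 minutes

49.23 MiB = 51,621,396.48 bytes = 412,971,171.84 bits
28.8 kbps = 28,800 bits/s
time = 412,971,171.84 / 28,800 = 14,339.277 s
14,339.277 s / 60 = 238.99 minutes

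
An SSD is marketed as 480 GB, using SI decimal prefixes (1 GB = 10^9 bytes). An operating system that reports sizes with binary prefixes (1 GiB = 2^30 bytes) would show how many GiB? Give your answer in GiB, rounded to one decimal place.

480 GB = 480 × 10^9 bytes = 480,000,000,000 bytes
1 GiB = 2^30 bytes = 1,073,741,824 bytes
480,000,000,000 / 1,073,741,824 = 447.0 GiB

447.0 GiB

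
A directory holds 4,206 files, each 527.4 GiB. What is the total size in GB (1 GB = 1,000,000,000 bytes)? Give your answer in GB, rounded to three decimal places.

Total = 4,206 × 527.4 GiB = 2218244.4 GiB
= 2218244.4 × 1,073,741,824 bytes = 2,381,821,788,133,785.6 bytes
1 GB = 1,000,000,000 bytes
2,381,821,788,133,785.6 / 1,000,000,000 = 2,381,821.788 GB

2,381,821.788 GB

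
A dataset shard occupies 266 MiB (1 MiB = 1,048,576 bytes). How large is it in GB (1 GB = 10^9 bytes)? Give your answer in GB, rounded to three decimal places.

0.279 GB

266 MiB × 1,048,576 bytes/MiB = 278,921,216 bytes
1 GB = 1,000,000,000 bytes
278,921,216 / 1,000,000,000 = 0.279 GB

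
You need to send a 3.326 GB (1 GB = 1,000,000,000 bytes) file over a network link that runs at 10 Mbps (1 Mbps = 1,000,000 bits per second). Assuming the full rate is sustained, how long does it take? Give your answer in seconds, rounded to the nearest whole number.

2,661 seconds

3.326 GB = 3,326,000,000 bytes = 26,608,000,000 bits
10 Mbps = 10,000,000 bits/s
time = 26,608,000,000 / 10,000,000 = 2,661 s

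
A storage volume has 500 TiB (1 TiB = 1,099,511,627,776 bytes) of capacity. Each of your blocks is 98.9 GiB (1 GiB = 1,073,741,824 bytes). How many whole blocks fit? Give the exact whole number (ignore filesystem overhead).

5,176

Capacity: 500 TiB = 549,755,813,888,000 bytes
Per item: 98.9 GiB = 106,193,066,393.6 bytes
⌊549,755,813,888,000 / 106,193,066,393.6⌋ = 5,176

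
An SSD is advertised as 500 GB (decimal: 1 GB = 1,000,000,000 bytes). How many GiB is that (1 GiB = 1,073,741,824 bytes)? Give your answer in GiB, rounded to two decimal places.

500 GB × 1,000,000,000 bytes/GB = 500,000,000,000 bytes
1 GiB = 1,073,741,824 bytes
500,000,000,000 / 1,073,741,824 = 465.66 GiB

465.66 GiB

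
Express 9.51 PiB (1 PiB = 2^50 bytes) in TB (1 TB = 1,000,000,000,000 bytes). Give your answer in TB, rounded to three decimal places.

9.51 PiB × 1,125,899,906,842,624 bytes/PiB = 10,707,308,114,073,354.24 bytes
1 TB = 10^12 bytes = 1,000,000,000,000 bytes
10,707,308,114,073,354.24 / 1,000,000,000,000 = 10,707.308 TB

10,707.308 TB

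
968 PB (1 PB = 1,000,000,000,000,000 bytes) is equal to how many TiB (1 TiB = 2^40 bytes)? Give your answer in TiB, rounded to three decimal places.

880,390.871 TiB

968 PB = 968 × 10^15 bytes = 968,000,000,000,000,000 bytes
1 TiB = 2^40 bytes = 1,099,511,627,776 bytes
968,000,000,000,000,000 / 1,099,511,627,776 = 880,390.871 TiB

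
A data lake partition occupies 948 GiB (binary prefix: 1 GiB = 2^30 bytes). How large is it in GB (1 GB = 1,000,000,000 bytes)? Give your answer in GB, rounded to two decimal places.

1,017.91 GB

948 GiB = 948 × 2^30 bytes = 1,017,907,249,152 bytes
1 GB = 1,000,000,000 bytes
1,017,907,249,152 / 1,000,000,000 = 1,017.91 GB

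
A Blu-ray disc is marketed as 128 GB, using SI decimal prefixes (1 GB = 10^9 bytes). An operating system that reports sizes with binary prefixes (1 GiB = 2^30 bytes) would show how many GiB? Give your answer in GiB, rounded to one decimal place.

128 GB × 1,000,000,000 bytes/GB = 128,000,000,000 bytes
1 GiB = 2^30 bytes = 1,073,741,824 bytes
128,000,000,000 / 1,073,741,824 = 119.2 GiB

119.2 GiB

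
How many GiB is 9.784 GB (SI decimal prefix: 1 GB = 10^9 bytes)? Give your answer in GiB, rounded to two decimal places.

9.784 GB × 1,000,000,000 bytes/GB = 9,784,000,000 bytes
1 GiB = 1,073,741,824 bytes
9,784,000,000 / 1,073,741,824 = 9.11 GiB

9.11 GiB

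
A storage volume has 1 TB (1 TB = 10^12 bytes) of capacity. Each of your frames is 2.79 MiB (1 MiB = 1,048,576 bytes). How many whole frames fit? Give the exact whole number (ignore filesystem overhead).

Capacity: 1 TB = 1,000,000,000,000 bytes
Per item: 2.79 MiB = 2,925,527.04 bytes
⌊1,000,000,000,000 / 2,925,527.04⌋ = 341,818

341,818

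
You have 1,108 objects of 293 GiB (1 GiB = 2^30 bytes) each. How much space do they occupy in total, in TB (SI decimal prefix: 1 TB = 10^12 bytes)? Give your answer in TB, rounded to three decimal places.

348.584 TB

Total = 1,108 × 293 GiB = 324,644 GiB
= 324,644 × 1,073,741,824 bytes = 348,583,840,710,656 bytes
1 TB = 1,000,000,000,000 bytes
348,583,840,710,656 / 1,000,000,000,000 = 348.584 TB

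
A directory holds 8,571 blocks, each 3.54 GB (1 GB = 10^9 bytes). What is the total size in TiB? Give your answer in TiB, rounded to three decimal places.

Total = 8,571 × 3.54 GB = 30341.34 GB
= 30341.34 × 1,000,000,000 bytes = 30,341,340,000,000 bytes
1 TiB = 1,099,511,627,776 bytes
30,341,340,000,000 / 1,099,511,627,776 = 27.595 TiB

27.595 TiB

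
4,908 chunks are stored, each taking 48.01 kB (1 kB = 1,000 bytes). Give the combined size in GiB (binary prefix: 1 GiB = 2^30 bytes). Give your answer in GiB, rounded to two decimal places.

0.22 GiB

Total = 4,908 × 48.01 kB = 235633.08 kB
= 235633.08 × 1,000 bytes = 235,633,080 bytes
1 GiB = 1,073,741,824 bytes
235,633,080 / 1,073,741,824 = 0.22 GiB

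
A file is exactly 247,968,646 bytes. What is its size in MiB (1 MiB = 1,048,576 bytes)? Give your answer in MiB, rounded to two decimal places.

247,968,646 bytes given.
1 MiB = 1,048,576 bytes
247,968,646 / 1,048,576 = 236.48 MiB

236.48 MiB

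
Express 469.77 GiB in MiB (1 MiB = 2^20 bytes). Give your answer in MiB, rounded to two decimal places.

481,044.48 MiB

469.77 GiB = 469.77 × 2^30 bytes = 504,411,696,660.48 bytes
1 MiB = 2^20 bytes = 1,048,576 bytes
504,411,696,660.48 / 1,048,576 = 481,044.48 MiB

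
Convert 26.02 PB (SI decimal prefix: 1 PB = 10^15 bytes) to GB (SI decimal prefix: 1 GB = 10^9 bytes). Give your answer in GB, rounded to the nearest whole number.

26,020,000 GB

26.02 PB × 1,000,000,000,000,000 bytes/PB = 26,020,000,000,000,000 bytes
1 GB = 1,000,000,000 bytes
26,020,000,000,000,000 / 1,000,000,000 = 26,020,000 GB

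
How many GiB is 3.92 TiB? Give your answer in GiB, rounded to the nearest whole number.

3.92 TiB = 3.92 × 2^40 bytes = 4,310,085,580,881.92 bytes
1 GiB = 2^30 bytes = 1,073,741,824 bytes
4,310,085,580,881.92 / 1,073,741,824 = 4,014 GiB

4,014 GiB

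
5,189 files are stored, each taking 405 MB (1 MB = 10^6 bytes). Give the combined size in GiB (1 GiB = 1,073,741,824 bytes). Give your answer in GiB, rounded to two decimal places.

1,957.22 GiB

Total = 5,189 × 405 MB = 2,101,545 MB
= 2,101,545 × 1,000,000 bytes = 2,101,545,000,000 bytes
1 GiB = 1,073,741,824 bytes
2,101,545,000,000 / 1,073,741,824 = 1,957.22 GiB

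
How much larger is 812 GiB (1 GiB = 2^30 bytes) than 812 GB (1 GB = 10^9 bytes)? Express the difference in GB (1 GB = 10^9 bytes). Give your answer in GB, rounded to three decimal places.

59.878 GB

812 GiB = 812 × 1,073,741,824 = 871,878,361,088 bytes
812 GB = 812 × 1,000,000,000 = 812,000,000,000 bytes
difference = 59,878,361,088 bytes
59,878,361,088 / 1,000,000,000 = 59.878 GB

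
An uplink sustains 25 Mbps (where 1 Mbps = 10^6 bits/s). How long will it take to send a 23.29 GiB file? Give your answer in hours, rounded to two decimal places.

2.22 hours

23.29 GiB = 25,007,447,080.96 bytes = 200,059,576,647.68 bits
25 Mbps = 25,000,000 bits/s
time = 200,059,576,647.68 / 25,000,000 = 8,002.3831 s
8,002.3831 s / 3600 = 2.22 hours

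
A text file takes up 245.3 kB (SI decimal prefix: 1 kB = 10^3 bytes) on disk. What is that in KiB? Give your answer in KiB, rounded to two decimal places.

245.3 kB = 245.3 × 10^3 bytes = 245,300 bytes
1 KiB = 1,024 bytes
245,300 / 1,024 = 239.55 KiB

239.55 KiB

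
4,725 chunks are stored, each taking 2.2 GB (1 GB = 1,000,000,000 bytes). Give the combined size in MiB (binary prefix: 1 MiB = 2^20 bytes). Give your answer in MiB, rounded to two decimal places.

9,913,444.52 MiB

Total = 4,725 × 2.2 GB = 10,395 GB
= 10,395 × 1,000,000,000 bytes = 10,395,000,000,000 bytes
1 MiB = 1,048,576 bytes
10,395,000,000,000 / 1,048,576 = 9,913,444.52 MiB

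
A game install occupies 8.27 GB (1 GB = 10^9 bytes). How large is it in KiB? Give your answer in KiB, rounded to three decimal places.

8,076,171.875 KiB

8.27 GB × 1,000,000,000 bytes/GB = 8,270,000,000 bytes
1 KiB = 1,024 bytes
8,270,000,000 / 1,024 = 8,076,171.875 KiB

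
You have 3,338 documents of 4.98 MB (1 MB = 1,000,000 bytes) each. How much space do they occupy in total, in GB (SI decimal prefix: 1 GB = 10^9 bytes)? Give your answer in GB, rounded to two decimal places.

16.62 GB

Total = 3,338 × 4.98 MB = 16623.24 MB
= 16623.24 × 1,000,000 bytes = 16,623,240,000 bytes
1 GB = 1,000,000,000 bytes
16,623,240,000 / 1,000,000,000 = 16.62 GB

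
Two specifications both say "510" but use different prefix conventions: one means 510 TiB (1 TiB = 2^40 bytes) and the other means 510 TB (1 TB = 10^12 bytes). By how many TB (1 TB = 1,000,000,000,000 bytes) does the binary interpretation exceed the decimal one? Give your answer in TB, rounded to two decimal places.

510 TiB = 510 × 1,099,511,627,776 = 560,750,930,165,760 bytes
510 TB = 510 × 1,000,000,000,000 = 510,000,000,000,000 bytes
difference = 50,750,930,165,760 bytes
50,750,930,165,760 / 1,000,000,000,000 = 50.75 TB

50.75 TB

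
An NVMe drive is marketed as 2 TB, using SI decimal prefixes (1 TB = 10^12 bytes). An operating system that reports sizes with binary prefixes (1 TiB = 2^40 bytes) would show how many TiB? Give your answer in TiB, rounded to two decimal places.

2 TB × 1,000,000,000,000 bytes/TB = 2,000,000,000,000 bytes
1 TiB = 2^40 bytes = 1,099,511,627,776 bytes
2,000,000,000,000 / 1,099,511,627,776 = 1.82 TiB

1.82 TiB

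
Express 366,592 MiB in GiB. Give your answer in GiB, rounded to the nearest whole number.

358 GiB

366,592 MiB = 366,592 × 2^20 bytes = 384,399,572,992 bytes
1 GiB = 1,073,741,824 bytes
384,399,572,992 / 1,073,741,824 = 358 GiB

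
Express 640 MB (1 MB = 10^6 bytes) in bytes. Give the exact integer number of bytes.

640,000,000 bytes

640 × 1,000,000 = 640,000,000 bytes  (1 MB = 10^6 bytes)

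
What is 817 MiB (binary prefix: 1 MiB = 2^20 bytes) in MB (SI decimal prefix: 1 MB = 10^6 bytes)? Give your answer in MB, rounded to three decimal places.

817 MiB = 817 × 2^20 bytes = 856,686,592 bytes
1 MB = 1,000,000 bytes
856,686,592 / 1,000,000 = 856.687 MB

856.687 MB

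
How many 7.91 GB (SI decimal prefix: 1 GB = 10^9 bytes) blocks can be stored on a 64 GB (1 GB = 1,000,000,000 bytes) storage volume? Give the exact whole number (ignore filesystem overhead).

Capacity: 64 GB = 64,000,000,000 bytes
Per item: 7.91 GB = 7,910,000,000 bytes
⌊64,000,000,000 / 7,910,000,000⌋ = 8

8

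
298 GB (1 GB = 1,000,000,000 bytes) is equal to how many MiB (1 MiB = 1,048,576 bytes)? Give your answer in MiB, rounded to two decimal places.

284,194.95 MiB

298 GB × 1,000,000,000 bytes/GB = 298,000,000,000 bytes
1 MiB = 2^20 bytes = 1,048,576 bytes
298,000,000,000 / 1,048,576 = 284,194.95 MiB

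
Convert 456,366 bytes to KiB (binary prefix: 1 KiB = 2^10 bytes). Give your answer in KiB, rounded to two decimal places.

456,366 bytes given.
1 KiB = 1,024 bytes
456,366 / 1,024 = 445.67 KiB

445.67 KiB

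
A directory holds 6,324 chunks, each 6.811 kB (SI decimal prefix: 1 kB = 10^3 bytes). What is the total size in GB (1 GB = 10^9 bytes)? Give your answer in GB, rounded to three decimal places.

0.043 GB

Total = 6,324 × 6.811 kB = 43072.764 kB
= 43072.764 × 1,000 bytes = 43,072,764 bytes
1 GB = 1,000,000,000 bytes
43,072,764 / 1,000,000,000 = 0.043 GB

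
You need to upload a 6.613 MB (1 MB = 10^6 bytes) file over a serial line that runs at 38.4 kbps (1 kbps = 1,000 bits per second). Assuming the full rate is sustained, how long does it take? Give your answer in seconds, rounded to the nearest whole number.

1,378 seconds

6.613 MB = 6,613,000 bytes = 52,904,000 bits
38.4 kbps = 38,400 bits/s
time = 52,904,000 / 38,400 = 1,378 s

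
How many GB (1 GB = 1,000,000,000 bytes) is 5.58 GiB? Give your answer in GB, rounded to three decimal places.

5.991 GB

5.58 GiB = 5.58 × 2^30 bytes = 5,991,479,377.92 bytes
1 GB = 1,000,000,000 bytes
5,991,479,377.92 / 1,000,000,000 = 5.991 GB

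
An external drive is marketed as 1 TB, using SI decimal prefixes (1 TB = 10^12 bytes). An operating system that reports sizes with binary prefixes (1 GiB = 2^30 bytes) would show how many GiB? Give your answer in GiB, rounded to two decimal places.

931.32 GiB

1 TB = 1 × 10^12 bytes = 1,000,000,000,000 bytes
1 GiB = 2^30 bytes = 1,073,741,824 bytes
1,000,000,000,000 / 1,073,741,824 = 931.32 GiB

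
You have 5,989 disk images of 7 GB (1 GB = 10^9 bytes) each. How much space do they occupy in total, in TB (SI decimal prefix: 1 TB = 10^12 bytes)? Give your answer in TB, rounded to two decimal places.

41.92 TB

Total = 5,989 × 7 GB = 41,923 GB
= 41,923 × 1,000,000,000 bytes = 41,923,000,000,000 bytes
1 TB = 1,000,000,000,000 bytes
41,923,000,000,000 / 1,000,000,000,000 = 41.92 TB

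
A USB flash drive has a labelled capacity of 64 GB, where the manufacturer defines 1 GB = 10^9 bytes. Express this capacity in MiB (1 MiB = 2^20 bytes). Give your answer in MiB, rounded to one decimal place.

64 GB × 1,000,000,000 bytes/GB = 64,000,000,000 bytes
1 MiB = 1,048,576 bytes
64,000,000,000 / 1,048,576 = 61,035.2 MiB

61,035.2 MiB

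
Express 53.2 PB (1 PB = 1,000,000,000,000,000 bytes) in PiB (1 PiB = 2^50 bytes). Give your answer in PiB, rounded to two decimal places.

53.2 PB × 1,000,000,000,000,000 bytes/PB = 53,200,000,000,000,000 bytes
1 PiB = 1,125,899,906,842,624 bytes
53,200,000,000,000,000 / 1,125,899,906,842,624 = 47.25 PiB

47.25 PiB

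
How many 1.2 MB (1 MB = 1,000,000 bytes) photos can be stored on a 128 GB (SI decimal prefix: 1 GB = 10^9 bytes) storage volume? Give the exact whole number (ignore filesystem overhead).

106,666

Capacity: 128 GB = 128,000,000,000 bytes
Per item: 1.2 MB = 1,200,000 bytes
⌊128,000,000,000 / 1,200,000⌋ = 106,666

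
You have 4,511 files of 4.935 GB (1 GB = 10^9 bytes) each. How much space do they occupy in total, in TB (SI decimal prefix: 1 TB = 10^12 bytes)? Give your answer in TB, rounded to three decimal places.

Total = 4,511 × 4.935 GB = 22261.785 GB
= 22261.785 × 1,000,000,000 bytes = 22,261,785,000,000 bytes
1 TB = 1,000,000,000,000 bytes
22,261,785,000,000 / 1,000,000,000,000 = 22.262 TB

22.262 TB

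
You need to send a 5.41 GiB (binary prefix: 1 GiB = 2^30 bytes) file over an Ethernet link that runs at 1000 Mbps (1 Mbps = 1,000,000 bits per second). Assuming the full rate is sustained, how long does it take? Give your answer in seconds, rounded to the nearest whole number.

46 seconds

5.41 GiB = 5,808,943,267.84 bytes = 46,471,546,142.72 bits
1000 Mbps = 1,000,000,000 bits/s
time = 46,471,546,142.72 / 1,000,000,000 = 46 s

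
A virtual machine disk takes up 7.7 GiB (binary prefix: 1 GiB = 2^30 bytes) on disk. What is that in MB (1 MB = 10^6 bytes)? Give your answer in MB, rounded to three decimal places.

8,267.812 MB

7.7 GiB = 7.7 × 2^30 bytes = 8,267,812,044.8 bytes
1 MB = 1,000,000 bytes
8,267,812,044.8 / 1,000,000 = 8,267.812 MB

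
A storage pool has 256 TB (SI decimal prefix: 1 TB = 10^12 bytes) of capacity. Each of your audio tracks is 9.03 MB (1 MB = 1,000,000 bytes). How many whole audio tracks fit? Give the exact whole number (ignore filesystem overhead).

Capacity: 256 TB = 256,000,000,000,000 bytes
Per item: 9.03 MB = 9,030,000 bytes
⌊256,000,000,000,000 / 9,030,000⌋ = 28,349,944

28,349,944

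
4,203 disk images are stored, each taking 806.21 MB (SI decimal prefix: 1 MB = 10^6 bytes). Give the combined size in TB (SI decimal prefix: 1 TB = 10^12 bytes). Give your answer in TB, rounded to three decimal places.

3.389 TB

Total = 4,203 × 806.21 MB = 3388500.63 MB
= 3388500.63 × 1,000,000 bytes = 3,388,500,630,000 bytes
1 TB = 1,000,000,000,000 bytes
3,388,500,630,000 / 1,000,000,000,000 = 3.389 TB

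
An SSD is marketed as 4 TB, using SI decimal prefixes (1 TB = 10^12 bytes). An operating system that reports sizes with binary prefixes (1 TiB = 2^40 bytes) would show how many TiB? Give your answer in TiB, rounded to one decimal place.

4 TB × 1,000,000,000,000 bytes/TB = 4,000,000,000,000 bytes
1 TiB = 2^40 bytes = 1,099,511,627,776 bytes
4,000,000,000,000 / 1,099,511,627,776 = 3.6 TiB

3.6 TiB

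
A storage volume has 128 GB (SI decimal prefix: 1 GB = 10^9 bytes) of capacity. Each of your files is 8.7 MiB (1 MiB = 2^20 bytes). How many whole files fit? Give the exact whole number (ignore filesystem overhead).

14,031

Capacity: 128 GB = 128,000,000,000 bytes
Per item: 8.7 MiB = 9,122,611.2 bytes
⌊128,000,000,000 / 9,122,611.2⌋ = 14,031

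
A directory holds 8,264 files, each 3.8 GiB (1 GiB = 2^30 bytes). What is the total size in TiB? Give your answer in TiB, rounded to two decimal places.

Total = 8,264 × 3.8 GiB = 31403.2 GiB
= 31403.2 × 1,073,741,824 bytes = 33,718,929,247,436.8 bytes
1 TiB = 1,099,511,627,776 bytes
33,718,929,247,436.8 / 1,099,511,627,776 = 30.67 TiB

30.67 TiB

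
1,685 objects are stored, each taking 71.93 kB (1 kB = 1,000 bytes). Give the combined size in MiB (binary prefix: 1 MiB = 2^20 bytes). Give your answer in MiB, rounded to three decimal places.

115.587 MiB

Total = 1,685 × 71.93 kB = 121202.05 kB
= 121202.05 × 1,000 bytes = 121,202,050 bytes
1 MiB = 1,048,576 bytes
121,202,050 / 1,048,576 = 115.587 MiB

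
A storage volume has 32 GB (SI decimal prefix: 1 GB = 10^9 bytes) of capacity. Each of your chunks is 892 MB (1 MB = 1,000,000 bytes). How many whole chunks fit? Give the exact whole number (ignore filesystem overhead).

35

Capacity: 32 GB = 32,000,000,000 bytes
Per item: 892 MB = 892,000,000 bytes
⌊32,000,000,000 / 892,000,000⌋ = 35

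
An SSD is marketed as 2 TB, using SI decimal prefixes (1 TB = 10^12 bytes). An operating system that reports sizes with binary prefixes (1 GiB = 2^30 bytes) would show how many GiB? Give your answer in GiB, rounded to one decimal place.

1,862.6 GiB

2 TB = 2 × 10^12 bytes = 2,000,000,000,000 bytes
1 GiB = 2^30 bytes = 1,073,741,824 bytes
2,000,000,000,000 / 1,073,741,824 = 1,862.6 GiB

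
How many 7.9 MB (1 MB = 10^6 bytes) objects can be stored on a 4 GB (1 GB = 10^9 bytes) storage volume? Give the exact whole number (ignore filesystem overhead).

506

Capacity: 4 GB = 4,000,000,000 bytes
Per item: 7.9 MB = 7,900,000 bytes
⌊4,000,000,000 / 7,900,000⌋ = 506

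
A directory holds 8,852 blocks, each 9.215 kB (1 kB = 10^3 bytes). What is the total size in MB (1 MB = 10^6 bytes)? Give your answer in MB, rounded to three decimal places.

Total = 8,852 × 9.215 kB = 81571.18 kB
= 81571.18 × 1,000 bytes = 81,571,180 bytes
1 MB = 1,000,000 bytes
81,571,180 / 1,000,000 = 81.571 MB

81.571 MB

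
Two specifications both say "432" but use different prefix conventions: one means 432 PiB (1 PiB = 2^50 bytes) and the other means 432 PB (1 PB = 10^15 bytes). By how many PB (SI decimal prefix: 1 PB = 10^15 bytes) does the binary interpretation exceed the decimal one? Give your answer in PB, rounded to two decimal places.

432 PiB = 432 × 1,125,899,906,842,624 = 486,388,759,756,013,568 bytes
432 PB = 432 × 1,000,000,000,000,000 = 432,000,000,000,000,000 bytes
difference = 54,388,759,756,013,568 bytes
54,388,759,756,013,568 / 1,000,000,000,000,000 = 54.39 PB

54.39 PB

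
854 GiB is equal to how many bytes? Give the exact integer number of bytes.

854 × 1,073,741,824 = 916,975,517,696 bytes

916,975,517,696 bytes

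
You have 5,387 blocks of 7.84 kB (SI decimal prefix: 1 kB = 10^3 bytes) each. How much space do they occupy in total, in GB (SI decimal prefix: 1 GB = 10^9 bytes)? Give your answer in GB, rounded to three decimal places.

0.042 GB

Total = 5,387 × 7.84 kB = 42234.08 kB
= 42234.08 × 1,000 bytes = 42,234,080 bytes
1 GB = 1,000,000,000 bytes
42,234,080 / 1,000,000,000 = 0.042 GB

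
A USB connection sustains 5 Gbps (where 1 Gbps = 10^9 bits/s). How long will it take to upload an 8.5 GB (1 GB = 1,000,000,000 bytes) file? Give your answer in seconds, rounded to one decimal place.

13.6 seconds

8.5 GB = 8,500,000,000 bytes = 68,000,000,000 bits
5 Gbps = 5,000,000,000 bits/s
time = 68,000,000,000 / 5,000,000,000 = 13.6 s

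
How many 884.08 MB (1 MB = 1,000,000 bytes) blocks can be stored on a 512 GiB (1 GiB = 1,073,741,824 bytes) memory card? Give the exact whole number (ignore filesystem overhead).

621

Capacity: 512 GiB = 549,755,813,888 bytes
Per item: 884.08 MB = 884,080,000 bytes
⌊549,755,813,888 / 884,080,000⌋ = 621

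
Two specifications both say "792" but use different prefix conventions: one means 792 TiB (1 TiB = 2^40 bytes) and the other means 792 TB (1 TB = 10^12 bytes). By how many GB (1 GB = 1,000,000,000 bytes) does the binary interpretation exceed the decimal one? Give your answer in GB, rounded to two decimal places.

792 TiB = 792 × 1,099,511,627,776 = 870,813,209,198,592 bytes
792 TB = 792 × 1,000,000,000,000 = 792,000,000,000,000 bytes
difference = 78,813,209,198,592 bytes
78,813,209,198,592 / 1,000,000,000 = 78,813.21 GB

78,813.21 GB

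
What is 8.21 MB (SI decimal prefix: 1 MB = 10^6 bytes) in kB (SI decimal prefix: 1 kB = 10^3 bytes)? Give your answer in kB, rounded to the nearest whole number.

8,210 kB

8.21 MB = 8.21 × 10^6 bytes = 8,210,000 bytes
1 kB = 1,000 bytes
8,210,000 / 1,000 = 8,210 kB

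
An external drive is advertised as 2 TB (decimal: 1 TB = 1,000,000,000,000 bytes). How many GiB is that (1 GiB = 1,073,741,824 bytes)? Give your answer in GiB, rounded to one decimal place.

2 TB = 2 × 10^12 bytes = 2,000,000,000,000 bytes
1 GiB = 1,073,741,824 bytes
2,000,000,000,000 / 1,073,741,824 = 1,862.6 GiB

1,862.6 GiB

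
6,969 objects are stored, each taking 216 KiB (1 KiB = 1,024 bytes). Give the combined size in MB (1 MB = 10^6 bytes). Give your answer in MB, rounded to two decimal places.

Total = 6,969 × 216 KiB = 1,505,304 KiB
= 1,505,304 × 1,024 bytes = 1,541,431,296 bytes
1 MB = 1,000,000 bytes
1,541,431,296 / 1,000,000 = 1,541.43 MB

1,541.43 MB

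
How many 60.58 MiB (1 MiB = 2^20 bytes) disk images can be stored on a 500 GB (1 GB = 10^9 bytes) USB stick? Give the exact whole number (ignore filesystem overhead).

7,871

Capacity: 500 GB = 500,000,000,000 bytes
Per item: 60.58 MiB = 63,522,734.08 bytes
⌊500,000,000,000 / 63,522,734.08⌋ = 7,871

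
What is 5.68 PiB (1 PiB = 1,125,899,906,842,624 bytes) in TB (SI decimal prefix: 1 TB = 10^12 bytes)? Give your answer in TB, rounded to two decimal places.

6,395.11 TB

5.68 PiB × 1,125,899,906,842,624 bytes/PiB = 6,395,111,470,866,104.32 bytes
1 TB = 1,000,000,000,000 bytes
6,395,111,470,866,104.32 / 1,000,000,000,000 = 6,395.11 TB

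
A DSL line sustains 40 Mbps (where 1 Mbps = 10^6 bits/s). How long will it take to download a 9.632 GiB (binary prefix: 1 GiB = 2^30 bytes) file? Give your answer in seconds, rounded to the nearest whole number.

9.632 GiB = 10,342,281,248.768 bytes = 82,738,249,990.144 bits
40 Mbps = 40,000,000 bits/s
time = 82,738,249,990.144 / 40,000,000 = 2,068 s

2,068 seconds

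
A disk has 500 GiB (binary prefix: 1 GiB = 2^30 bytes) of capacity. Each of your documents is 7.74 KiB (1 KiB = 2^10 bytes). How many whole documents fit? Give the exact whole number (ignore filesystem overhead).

Capacity: 500 GiB = 536,870,912,000 bytes
Per item: 7.74 KiB = 7,925.76 bytes
⌊536,870,912,000 / 7,925.76⌋ = 67,737,467

67,737,467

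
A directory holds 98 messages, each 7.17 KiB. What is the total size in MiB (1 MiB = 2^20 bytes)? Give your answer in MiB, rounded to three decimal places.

Total = 98 × 7.17 KiB = 702.66 KiB
= 702.66 × 1,024 bytes = 719,523.84 bytes
1 MiB = 1,048,576 bytes
719,523.84 / 1,048,576 = 0.686 MiB

0.686 MiB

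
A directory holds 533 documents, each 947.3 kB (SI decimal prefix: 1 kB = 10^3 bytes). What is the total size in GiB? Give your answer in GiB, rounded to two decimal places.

0.47 GiB

Total = 533 × 947.3 kB = 504910.9 kB
= 504910.9 × 1,000 bytes = 504,910,900 bytes
1 GiB = 1,073,741,824 bytes
504,910,900 / 1,073,741,824 = 0.47 GiB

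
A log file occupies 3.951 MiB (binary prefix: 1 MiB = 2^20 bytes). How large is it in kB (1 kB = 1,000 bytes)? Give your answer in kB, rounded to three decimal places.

3.951 MiB × 1,048,576 bytes/MiB = 4,142,923.776 bytes
1 kB = 10^3 bytes = 1,000 bytes
4,142,923.776 / 1,000 = 4,142.924 kB

4,142.924 kB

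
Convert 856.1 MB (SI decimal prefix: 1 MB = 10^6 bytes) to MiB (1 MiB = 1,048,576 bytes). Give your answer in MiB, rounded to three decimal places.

816.441 MiB

856.1 MB = 856.1 × 10^6 bytes = 856,100,000 bytes
1 MiB = 1,048,576 bytes
856,100,000 / 1,048,576 = 816.441 MiB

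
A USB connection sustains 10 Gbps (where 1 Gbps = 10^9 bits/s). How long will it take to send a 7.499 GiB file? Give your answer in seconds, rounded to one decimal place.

6.4 seconds

7.499 GiB = 8,051,989,938.176 bytes = 64,415,919,505.408 bits
10 Gbps = 10,000,000,000 bits/s
time = 64,415,919,505.408 / 10,000,000,000 = 6.4 s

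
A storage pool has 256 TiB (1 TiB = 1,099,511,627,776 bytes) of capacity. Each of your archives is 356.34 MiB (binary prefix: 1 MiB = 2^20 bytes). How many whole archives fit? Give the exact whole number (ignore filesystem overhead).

Capacity: 256 TiB = 281,474,976,710,656 bytes
Per item: 356.34 MiB = 373,649,571.84 bytes
⌊281,474,976,710,656 / 373,649,571.84⌋ = 753,312

753,312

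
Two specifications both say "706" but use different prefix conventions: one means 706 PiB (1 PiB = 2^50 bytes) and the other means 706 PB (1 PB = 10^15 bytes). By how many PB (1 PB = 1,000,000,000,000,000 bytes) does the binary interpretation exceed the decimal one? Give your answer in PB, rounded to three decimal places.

706 PiB = 706 × 1,125,899,906,842,624 = 794,885,334,230,892,544 bytes
706 PB = 706 × 1,000,000,000,000,000 = 706,000,000,000,000,000 bytes
difference = 88,885,334,230,892,544 bytes
88,885,334,230,892,544 / 1,000,000,000,000,000 = 88.885 PB

88.885 PB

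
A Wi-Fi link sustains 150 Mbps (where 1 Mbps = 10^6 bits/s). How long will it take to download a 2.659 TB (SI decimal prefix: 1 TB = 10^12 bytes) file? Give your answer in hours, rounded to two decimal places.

39.39 hours

2.659 TB = 2,659,000,000,000 bytes = 21,272,000,000,000 bits
150 Mbps = 150,000,000 bits/s
time = 21,272,000,000,000 / 150,000,000 = 141,813.3333 s
141,813.3333 s / 3600 = 39.39 hours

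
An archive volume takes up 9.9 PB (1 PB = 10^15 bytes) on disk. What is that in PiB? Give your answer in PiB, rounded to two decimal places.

9.9 PB × 1,000,000,000,000,000 bytes/PB = 9,900,000,000,000,000 bytes
1 PiB = 1,125,899,906,842,624 bytes
9,900,000,000,000,000 / 1,125,899,906,842,624 = 8.79 PiB

8.79 PiB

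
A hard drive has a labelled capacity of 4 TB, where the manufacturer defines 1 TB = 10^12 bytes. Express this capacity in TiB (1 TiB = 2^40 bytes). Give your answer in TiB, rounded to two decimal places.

4 TB × 1,000,000,000,000 bytes/TB = 4,000,000,000,000 bytes
1 TiB = 2^40 bytes = 1,099,511,627,776 bytes
4,000,000,000,000 / 1,099,511,627,776 = 3.64 TiB

3.64 TiB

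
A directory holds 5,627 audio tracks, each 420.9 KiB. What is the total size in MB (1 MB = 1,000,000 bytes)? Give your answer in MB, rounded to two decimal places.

2,425.25 MB

Total = 5,627 × 420.9 KiB = 2368404.3 KiB
= 2368404.3 × 1,024 bytes = 2,425,246,003.2 bytes
1 MB = 1,000,000 bytes
2,425,246,003.2 / 1,000,000 = 2,425.25 MB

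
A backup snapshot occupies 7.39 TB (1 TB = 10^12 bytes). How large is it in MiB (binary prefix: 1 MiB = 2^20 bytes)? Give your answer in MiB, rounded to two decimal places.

7.39 TB = 7.39 × 10^12 bytes = 7,390,000,000,000 bytes
1 MiB = 2^20 bytes = 1,048,576 bytes
7,390,000,000,000 / 1,048,576 = 7,047,653.20 MiB

7,047,653.20 MiB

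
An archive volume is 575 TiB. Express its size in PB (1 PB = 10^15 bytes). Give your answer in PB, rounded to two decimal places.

0.63 PB

575 TiB = 575 × 2^40 bytes = 632,219,185,971,200 bytes
1 PB = 10^15 bytes = 1,000,000,000,000,000 bytes
632,219,185,971,200 / 1,000,000,000,000,000 = 0.63 PB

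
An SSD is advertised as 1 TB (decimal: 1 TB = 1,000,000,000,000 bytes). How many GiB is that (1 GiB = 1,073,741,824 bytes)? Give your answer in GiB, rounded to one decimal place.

1 TB × 1,000,000,000,000 bytes/TB = 1,000,000,000,000 bytes
1 GiB = 1,073,741,824 bytes
1,000,000,000,000 / 1,073,741,824 = 931.3 GiB

931.3 GiB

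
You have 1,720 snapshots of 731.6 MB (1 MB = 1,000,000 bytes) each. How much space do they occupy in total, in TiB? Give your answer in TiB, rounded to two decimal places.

Total = 1,720 × 731.6 MB = 1,258,352 MB
= 1,258,352 × 1,000,000 bytes = 1,258,352,000,000 bytes
1 TiB = 1,099,511,627,776 bytes
1,258,352,000,000 / 1,099,511,627,776 = 1.14 TiB

1.14 TiB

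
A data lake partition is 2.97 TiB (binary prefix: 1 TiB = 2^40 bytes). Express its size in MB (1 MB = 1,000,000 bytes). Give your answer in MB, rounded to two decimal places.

2.97 TiB = 2.97 × 2^40 bytes = 3,265,549,534,494.72 bytes
1 MB = 1,000,000 bytes
3,265,549,534,494.72 / 1,000,000 = 3,265,549.53 MB

3,265,549.53 MB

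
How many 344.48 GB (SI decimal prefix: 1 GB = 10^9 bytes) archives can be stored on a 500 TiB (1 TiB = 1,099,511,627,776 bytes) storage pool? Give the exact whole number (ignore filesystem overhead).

1,595

Capacity: 500 TiB = 549,755,813,888,000 bytes
Per item: 344.48 GB = 344,480,000,000 bytes
⌊549,755,813,888,000 / 344,480,000,000⌋ = 1,595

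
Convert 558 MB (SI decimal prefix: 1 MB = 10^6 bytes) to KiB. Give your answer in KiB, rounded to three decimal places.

558 MB = 558 × 10^6 bytes = 558,000,000 bytes
1 KiB = 1,024 bytes
558,000,000 / 1,024 = 544,921.875 KiB

544,921.875 KiB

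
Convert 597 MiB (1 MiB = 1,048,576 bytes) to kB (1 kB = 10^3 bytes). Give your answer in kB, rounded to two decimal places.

597 MiB = 597 × 2^20 bytes = 625,999,872 bytes
1 kB = 1,000 bytes
625,999,872 / 1,000 = 625,999.87 kB

625,999.87 kB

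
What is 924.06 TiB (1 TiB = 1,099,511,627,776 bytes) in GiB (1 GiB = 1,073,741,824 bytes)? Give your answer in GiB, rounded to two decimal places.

924.06 TiB × 1,099,511,627,776 bytes/TiB = 1,016,014,714,762,690.56 bytes
1 GiB = 1,073,741,824 bytes
1,016,014,714,762,690.56 / 1,073,741,824 = 946,237.44 GiB

946,237.44 GiB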